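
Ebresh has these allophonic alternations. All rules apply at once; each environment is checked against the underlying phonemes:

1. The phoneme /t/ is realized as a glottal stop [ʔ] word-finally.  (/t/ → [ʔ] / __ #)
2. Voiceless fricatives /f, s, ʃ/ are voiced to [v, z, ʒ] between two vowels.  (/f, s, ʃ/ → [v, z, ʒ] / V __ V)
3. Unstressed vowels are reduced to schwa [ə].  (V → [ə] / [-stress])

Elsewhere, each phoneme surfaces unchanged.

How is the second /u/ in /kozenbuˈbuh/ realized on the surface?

/u/ — between /b/ and /h/; rule 3 does not apply here → [u].

[u]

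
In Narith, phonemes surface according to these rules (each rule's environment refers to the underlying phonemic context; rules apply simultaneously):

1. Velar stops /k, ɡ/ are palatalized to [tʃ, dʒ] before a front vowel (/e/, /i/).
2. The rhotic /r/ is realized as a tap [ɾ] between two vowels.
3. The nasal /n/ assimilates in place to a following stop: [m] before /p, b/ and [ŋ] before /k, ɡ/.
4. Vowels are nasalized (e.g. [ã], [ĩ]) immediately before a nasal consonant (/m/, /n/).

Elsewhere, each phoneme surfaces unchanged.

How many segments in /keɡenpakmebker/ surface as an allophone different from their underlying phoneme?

5

Segments that undergo a rule: /k/ → [tʃ] (rule 1); /ɡ/ → [dʒ] (rule 1); /e/ → [ẽ] (rule 4); /n/ → [m] (rule 3); /k/ → [tʃ] (rule 1).
All other segments surface unchanged.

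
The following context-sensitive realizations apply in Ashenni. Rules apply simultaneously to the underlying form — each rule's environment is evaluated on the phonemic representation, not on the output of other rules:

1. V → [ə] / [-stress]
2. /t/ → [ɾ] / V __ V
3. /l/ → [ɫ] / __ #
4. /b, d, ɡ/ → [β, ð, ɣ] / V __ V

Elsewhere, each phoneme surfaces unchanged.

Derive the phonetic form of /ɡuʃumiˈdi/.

/ɡ/ (word-initial) is in the target of rule 4 but the environment (between two vowels) is not met → [ɡ].
/u/ (between /ɡ/ and /ʃ/): in an unstressed syllable, so rule 1 applies → [ə].
/ʃ/ (between /u/ and /u/) is unaffected → [ʃ].
/u/ — between /ʃ/ and /m/, in an unstressed syllable — surfaces as [ə] (rule 1).
/m/ stays [m].
/i/ meets the environment for rule 1 (in an unstressed syllable) → [ə].
/d/ — between /i/ and /i/, between two vowels — surfaces as [ð] (rule 4).
/i/ — word-final; rule 1 does not apply here → [i].

[ɡəʃəməˈði]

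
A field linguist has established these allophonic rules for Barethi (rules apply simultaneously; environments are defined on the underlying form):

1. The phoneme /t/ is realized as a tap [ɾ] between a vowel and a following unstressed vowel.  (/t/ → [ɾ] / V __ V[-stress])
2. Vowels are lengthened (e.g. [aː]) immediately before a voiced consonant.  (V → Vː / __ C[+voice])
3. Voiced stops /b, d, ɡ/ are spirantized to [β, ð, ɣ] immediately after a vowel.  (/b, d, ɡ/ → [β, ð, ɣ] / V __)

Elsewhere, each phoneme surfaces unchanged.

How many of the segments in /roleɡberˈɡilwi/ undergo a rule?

Segments that undergo a rule: /o/ → [oː] (rule 2); /e/ → [eː] (rule 2); /ɡ/ → [ɣ] (rule 3); /e/ → [eː] (rule 2); /i/ → [iː] (rule 2).
All other segments surface unchanged.

5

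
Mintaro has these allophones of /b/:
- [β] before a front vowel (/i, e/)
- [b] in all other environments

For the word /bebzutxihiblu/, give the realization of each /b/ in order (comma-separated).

Occurrence 1 (position 1): before a front vowel (/i, e/) → [β].
Occurrence 2 (position 3): no conditioning environment matches → elsewhere allophone [b].
Occurrence 3 (position 11): no conditioning environment matches → elsewhere allophone [b].

[β], [b], [b]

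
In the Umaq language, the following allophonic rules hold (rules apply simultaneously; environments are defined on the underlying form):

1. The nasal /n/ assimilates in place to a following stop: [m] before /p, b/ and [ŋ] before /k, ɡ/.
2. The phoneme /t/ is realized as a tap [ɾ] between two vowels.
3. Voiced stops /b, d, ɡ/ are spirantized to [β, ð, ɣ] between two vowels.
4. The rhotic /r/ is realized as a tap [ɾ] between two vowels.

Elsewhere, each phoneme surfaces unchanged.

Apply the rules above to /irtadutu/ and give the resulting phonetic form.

/i/ — not in any rule's target class → [i].
/r/ (between /i/ and /t/): rule 4 targets it, but not between two vowels → unchanged [r].
/t/ (between /r/ and /a/) fails the environment for rule 2, so it stays [t].
/a/ — not in any rule's target class → [a].
/d/ (between /a/ and /u/): between two vowels, so rule 3 applies → [ð].
/u/ (between /d/ and /t/) is unaffected → [u].
/t/ (between /u/ and /u/) occurs between two vowels → [ɾ] by rule 2.
/u/ stays [u].

[irtaðuɾu]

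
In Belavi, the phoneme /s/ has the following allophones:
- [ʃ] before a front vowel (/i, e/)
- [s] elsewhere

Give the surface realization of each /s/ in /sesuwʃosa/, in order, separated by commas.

Occurrence 1 (position 1): before a front vowel (/i, e/) → [ʃ].
Occurrence 2 (position 3): no conditioning environment matches → elsewhere allophone [s].
Occurrence 3 (position 8): no conditioning environment matches → elsewhere allophone [s].

[ʃ], [s], [s]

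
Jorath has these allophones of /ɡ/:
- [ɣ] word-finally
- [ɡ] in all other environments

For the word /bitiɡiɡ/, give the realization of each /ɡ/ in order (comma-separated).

Occurrence 1 (position 5): no conditioning environment matches → elsewhere allophone [ɡ].
Occurrence 2 (position 7): word-finally → [ɣ].

[ɡ], [ɣ]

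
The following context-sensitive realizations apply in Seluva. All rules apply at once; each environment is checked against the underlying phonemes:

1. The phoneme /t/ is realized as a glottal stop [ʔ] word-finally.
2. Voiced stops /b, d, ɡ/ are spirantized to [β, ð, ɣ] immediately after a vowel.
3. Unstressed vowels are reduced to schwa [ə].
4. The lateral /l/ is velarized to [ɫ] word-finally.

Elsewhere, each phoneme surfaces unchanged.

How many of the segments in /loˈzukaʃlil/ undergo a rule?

Segments that undergo a rule: /o/ → [ə] (rule 3); /a/ → [ə] (rule 3); /i/ → [ə] (rule 3); /l/ → [ɫ] (rule 4).
All other segments surface unchanged.

4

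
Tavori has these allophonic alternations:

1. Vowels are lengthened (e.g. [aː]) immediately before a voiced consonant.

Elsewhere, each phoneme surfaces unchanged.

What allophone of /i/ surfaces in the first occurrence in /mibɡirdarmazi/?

[iː]

/i/ meets the environment for rule 1 (before a voiced consonant) → [iː].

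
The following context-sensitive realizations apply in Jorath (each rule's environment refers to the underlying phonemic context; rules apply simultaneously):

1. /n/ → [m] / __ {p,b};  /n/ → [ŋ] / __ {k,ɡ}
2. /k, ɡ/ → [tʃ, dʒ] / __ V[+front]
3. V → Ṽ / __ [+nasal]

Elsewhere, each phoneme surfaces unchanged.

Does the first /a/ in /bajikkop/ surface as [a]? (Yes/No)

Yes

/a/ (between /b/ and /j/) is in the target of rule 3 but the environment (before a nasal consonant) is not met → [a].
The actual realization is [a], which matches [a].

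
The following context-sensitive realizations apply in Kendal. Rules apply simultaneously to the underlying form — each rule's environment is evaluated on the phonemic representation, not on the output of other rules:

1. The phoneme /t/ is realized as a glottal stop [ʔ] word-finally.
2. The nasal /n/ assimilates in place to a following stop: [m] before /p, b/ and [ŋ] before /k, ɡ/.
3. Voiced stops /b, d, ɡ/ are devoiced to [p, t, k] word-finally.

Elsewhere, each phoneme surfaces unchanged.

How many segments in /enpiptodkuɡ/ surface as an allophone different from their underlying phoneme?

Segments that undergo a rule: /n/ → [m] (rule 2); /ɡ/ → [k] (rule 3).
All other segments surface unchanged.

2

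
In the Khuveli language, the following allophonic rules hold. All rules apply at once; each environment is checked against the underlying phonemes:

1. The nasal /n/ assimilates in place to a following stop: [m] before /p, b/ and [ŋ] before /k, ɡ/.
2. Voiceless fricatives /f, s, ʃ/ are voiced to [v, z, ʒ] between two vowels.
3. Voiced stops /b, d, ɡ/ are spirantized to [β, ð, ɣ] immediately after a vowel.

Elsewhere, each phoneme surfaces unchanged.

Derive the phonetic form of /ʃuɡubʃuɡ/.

/ʃ/ (word-initial) is in the target of rule 2 but the environment (between two vowels) is not met → [ʃ].
Rule 3 applies to /ɡ/ (between /u/ and /u/: immediately after a vowel) → [ɣ].
/b/ (between /u/ and /ʃ/) occurs immediately after a vowel → [β] by rule 3.
/ʃ/ — between /b/ and /u/; rule 2 does not apply here → [ʃ].
/ɡ/ (word-final) occurs immediately after a vowel → [ɣ] by rule 3.

[ʃuɣuβʃuɣ]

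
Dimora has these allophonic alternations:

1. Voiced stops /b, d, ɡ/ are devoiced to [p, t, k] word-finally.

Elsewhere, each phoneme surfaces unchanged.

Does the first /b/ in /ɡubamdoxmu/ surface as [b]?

/b/ (between /u/ and /a/): rule 1 targets it, but not word-finally → unchanged [b].
The actual realization is [b], which matches [b].

Yes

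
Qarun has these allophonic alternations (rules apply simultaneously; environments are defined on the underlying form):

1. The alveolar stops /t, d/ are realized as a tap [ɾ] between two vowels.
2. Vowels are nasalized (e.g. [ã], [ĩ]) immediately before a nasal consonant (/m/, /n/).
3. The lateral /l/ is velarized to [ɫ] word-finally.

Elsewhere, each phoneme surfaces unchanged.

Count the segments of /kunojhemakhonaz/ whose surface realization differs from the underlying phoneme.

Segments that undergo a rule: /u/ → [ũ] (rule 2); /e/ → [ẽ] (rule 2); /o/ → [õ] (rule 2).
All other segments surface unchanged.

3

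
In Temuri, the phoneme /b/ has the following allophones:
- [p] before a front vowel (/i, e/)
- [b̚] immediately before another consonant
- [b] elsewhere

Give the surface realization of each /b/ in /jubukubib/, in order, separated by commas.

[b], [p], [b]

Occurrence 1 (position 3): no conditioning environment matches → elsewhere allophone [b].
Occurrence 2 (position 7): before a front vowel (/i, e/) → [p].
Occurrence 3 (position 9): no conditioning environment matches → elsewhere allophone [b].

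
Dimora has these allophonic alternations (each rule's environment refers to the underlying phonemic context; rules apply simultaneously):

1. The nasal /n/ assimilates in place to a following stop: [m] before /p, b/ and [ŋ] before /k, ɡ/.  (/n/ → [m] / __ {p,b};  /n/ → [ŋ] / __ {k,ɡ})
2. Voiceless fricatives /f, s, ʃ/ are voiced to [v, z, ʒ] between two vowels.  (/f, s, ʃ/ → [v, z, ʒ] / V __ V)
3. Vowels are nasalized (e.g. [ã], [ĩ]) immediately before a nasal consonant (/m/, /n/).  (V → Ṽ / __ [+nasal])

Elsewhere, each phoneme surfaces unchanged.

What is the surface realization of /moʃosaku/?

[moʒozaku]

/m/ stays [m].
/o/ (between /m/ and /ʃ/) is in the target of rule 3 but the environment (before a nasal consonant) is not met → [o].
/ʃ/ meets the environment for rule 2 (between two vowels) → [ʒ].
/o/ — between /ʃ/ and /s/; rule 3 does not apply here → [o].
/s/ (between /o/ and /a/): between two vowels, so rule 2 applies → [z].
/a/ (between /s/ and /k/) is in the target of rule 3 but the environment (before a nasal consonant) is not met → [a].
/k/ stays [k].
/u/ (word-final): rule 3 targets it, but not before a nasal consonant → unchanged [u].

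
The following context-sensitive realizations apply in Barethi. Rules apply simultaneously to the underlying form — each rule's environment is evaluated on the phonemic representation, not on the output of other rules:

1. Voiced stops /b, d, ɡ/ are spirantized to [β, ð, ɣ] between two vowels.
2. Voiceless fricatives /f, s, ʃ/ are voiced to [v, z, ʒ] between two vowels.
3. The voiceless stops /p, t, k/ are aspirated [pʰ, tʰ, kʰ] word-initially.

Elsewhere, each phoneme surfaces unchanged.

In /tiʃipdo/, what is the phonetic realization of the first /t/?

[tʰ]

/t/ meets the environment for rule 3 (word-initially) → [tʰ].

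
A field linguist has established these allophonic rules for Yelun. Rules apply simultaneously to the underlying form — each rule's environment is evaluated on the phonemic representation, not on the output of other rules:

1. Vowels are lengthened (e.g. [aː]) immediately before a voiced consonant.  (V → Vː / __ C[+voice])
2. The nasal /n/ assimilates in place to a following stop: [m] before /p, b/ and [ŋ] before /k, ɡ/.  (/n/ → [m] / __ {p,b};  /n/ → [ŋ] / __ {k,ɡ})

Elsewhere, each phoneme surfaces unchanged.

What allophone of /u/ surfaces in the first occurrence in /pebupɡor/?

/u/ (between /b/ and /p/): rule 1 targets it, but not before a voiced consonant → unchanged [u].

[u]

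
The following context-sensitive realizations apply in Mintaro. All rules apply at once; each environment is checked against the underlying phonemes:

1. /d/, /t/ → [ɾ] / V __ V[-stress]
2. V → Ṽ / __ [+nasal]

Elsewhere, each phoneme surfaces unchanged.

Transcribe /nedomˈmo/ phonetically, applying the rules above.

[neɾõmˈmo]

/n/ (word-initial) is unaffected → [n].
/e/ — between /n/ and /d/; rule 2 does not apply here → [e].
/d/ (between /e/ and /o/) occurs between a vowel and a following unstressed vowel → [ɾ] by rule 1.
/o/ — between /d/ and /m/, before a nasal consonant — surfaces as [õ] (rule 2).
/m/ (between /o/ and /m/) is unaffected → [m].
/m/ (between /m/ and /o/): no rule targets it → [m].
/o/ (word-final) is in the target of rule 2 but the environment (before a nasal consonant) is not met → [o].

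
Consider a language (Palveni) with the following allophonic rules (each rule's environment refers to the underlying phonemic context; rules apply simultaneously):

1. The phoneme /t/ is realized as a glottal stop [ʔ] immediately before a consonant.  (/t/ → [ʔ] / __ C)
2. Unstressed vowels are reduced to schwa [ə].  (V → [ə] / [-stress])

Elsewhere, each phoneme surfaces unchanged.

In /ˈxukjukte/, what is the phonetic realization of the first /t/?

/t/ (between /k/ and /e/) fails the environment for rule 1, so it stays [t].

[t]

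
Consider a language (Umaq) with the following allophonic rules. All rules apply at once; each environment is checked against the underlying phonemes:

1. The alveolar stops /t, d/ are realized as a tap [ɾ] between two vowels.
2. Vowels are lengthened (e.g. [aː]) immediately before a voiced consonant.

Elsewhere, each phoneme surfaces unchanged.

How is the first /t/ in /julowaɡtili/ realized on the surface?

[t]

/t/ (between /ɡ/ and /i/) fails the environment for rule 1, so it stays [t].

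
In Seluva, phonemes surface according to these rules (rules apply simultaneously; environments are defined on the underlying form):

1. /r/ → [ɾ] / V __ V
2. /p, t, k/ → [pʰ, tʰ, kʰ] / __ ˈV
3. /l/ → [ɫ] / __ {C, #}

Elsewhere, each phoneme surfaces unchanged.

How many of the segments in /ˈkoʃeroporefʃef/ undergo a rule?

Segments that undergo a rule: /k/ → [kʰ] (rule 2); /r/ → [ɾ] (rule 1); /r/ → [ɾ] (rule 1).
All other segments surface unchanged.

3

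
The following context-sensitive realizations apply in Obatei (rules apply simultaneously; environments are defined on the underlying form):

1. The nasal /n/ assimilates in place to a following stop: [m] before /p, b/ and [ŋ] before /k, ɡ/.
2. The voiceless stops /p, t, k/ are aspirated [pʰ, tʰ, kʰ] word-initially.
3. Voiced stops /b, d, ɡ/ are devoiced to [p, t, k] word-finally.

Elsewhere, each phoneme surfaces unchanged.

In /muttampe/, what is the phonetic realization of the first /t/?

/t/ (between /u/ and /t/) is in the target of rule 2 but the environment (word-initially) is not met → [t].

[t]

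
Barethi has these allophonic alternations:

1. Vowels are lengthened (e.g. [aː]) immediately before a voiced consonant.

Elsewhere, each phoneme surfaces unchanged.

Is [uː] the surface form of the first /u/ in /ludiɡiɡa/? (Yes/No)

Yes

Rule 1 applies to /u/ (between /l/ and /d/: before a voiced consonant) → [uː].
The actual realization is [uː], which matches [uː].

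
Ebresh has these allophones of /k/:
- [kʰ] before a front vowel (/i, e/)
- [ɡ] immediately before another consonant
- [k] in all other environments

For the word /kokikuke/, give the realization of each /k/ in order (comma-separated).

Occurrence 1 (position 1): no conditioning environment matches → elsewhere allophone [k].
Occurrence 2 (position 3): before a front vowel (/i, e/) → [kʰ].
Occurrence 3 (position 5): no conditioning environment matches → elsewhere allophone [k].
Occurrence 4 (position 7): before a front vowel (/i, e/) → [kʰ].

[k], [kʰ], [k], [kʰ]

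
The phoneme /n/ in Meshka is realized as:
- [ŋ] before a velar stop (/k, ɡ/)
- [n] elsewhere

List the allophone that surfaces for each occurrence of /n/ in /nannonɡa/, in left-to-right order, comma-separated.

Occurrence 1 (position 1): no conditioning environment matches → elsewhere allophone [n].
Occurrence 2 (position 3): no conditioning environment matches → elsewhere allophone [n].
Occurrence 3 (position 4): no conditioning environment matches → elsewhere allophone [n].
Occurrence 4 (position 6): before a velar stop → [ŋ].

[n], [n], [n], [ŋ]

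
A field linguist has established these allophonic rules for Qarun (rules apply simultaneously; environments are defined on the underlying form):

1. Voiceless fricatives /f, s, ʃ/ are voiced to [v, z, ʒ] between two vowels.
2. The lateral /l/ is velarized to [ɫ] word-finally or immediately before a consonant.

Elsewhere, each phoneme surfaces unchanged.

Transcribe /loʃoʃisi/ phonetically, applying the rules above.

[loʒoʒizi]

/l/ — word-initial; rule 2 does not apply here → [l].
/ʃ/ — between /o/ and /o/, between two vowels — surfaces as [ʒ] (rule 1).
/ʃ/ (between /o/ and /i/): between two vowels, so rule 1 applies → [ʒ].
Rule 1 applies to /s/ (between /i/ and /i/: between two vowels) → [z].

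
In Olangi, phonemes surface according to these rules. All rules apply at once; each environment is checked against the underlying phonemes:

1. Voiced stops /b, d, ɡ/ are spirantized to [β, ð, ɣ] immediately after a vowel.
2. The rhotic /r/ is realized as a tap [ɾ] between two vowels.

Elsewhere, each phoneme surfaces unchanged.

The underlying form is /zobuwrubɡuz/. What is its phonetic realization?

[zoβuwruβɡuz]

/z/ (word-initial): no rule targets it → [z].
/o/ stays [o].
/b/ — between /o/ and /u/, immediately after a vowel — surfaces as [β] (rule 1).
/u/ (between /b/ and /w/) is unaffected → [u].
/w/ (between /u/ and /r/): no rule targets it → [w].
/r/ — between /w/ and /u/; rule 2 does not apply here → [r].
/u/ (between /r/ and /b/): no rule targets it → [u].
/b/ — between /u/ and /ɡ/, immediately after a vowel — surfaces as [β] (rule 1).
/ɡ/ (between /b/ and /u/) fails the environment for rule 1, so it stays [ɡ].
/u/ — not in any rule's target class → [u].
/z/ — not in any rule's target class → [z].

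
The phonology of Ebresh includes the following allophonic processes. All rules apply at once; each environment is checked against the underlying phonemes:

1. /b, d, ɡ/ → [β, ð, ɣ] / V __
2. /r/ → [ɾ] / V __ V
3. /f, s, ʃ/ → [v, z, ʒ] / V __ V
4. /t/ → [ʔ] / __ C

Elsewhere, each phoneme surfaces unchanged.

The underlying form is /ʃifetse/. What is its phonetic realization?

[ʃiveʔse]

/ʃ/ (word-initial) fails the environment for rule 3, so it stays [ʃ].
/i/ (between /ʃ/ and /f/): no rule targets it → [i].
Rule 3 applies to /f/ (between /i/ and /e/: between two vowels) → [v].
/e/ (between /f/ and /t/) is unaffected → [e].
/t/ — between /e/ and /s/, immediately before a consonant — surfaces as [ʔ] (rule 4).
/s/ (between /t/ and /e/) is in the target of rule 3 but the environment (between two vowels) is not met → [s].
/e/ stays [e].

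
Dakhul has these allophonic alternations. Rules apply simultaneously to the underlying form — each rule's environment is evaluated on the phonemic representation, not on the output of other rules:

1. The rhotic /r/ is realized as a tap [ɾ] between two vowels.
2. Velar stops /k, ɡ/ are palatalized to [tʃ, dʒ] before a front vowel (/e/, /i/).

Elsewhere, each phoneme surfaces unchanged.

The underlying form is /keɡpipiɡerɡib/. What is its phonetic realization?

[tʃeɡpipidʒerdʒib]

/k/ (word-initial): before a front vowel, so rule 2 applies → [tʃ].
/e/ stays [e].
/ɡ/ (between /e/ and /p/) is in the target of rule 2 but the environment (before a front vowel) is not met → [ɡ].
/p/ stays [p].
/i/ stays [i].
/p/ (between /i/ and /i/): no rule targets it → [p].
/i/ stays [i].
/ɡ/ — between /i/ and /e/, before a front vowel — surfaces as [dʒ] (rule 2).
/e/ (between /ɡ/ and /r/) is unaffected → [e].
/r/ — between /e/ and /ɡ/; rule 1 does not apply here → [r].
Rule 2 applies to /ɡ/ (between /r/ and /i/: before a front vowel) → [dʒ].
/i/ (between /ɡ/ and /b/): no rule targets it → [i].
/b/ (word-final) is unaffected → [b].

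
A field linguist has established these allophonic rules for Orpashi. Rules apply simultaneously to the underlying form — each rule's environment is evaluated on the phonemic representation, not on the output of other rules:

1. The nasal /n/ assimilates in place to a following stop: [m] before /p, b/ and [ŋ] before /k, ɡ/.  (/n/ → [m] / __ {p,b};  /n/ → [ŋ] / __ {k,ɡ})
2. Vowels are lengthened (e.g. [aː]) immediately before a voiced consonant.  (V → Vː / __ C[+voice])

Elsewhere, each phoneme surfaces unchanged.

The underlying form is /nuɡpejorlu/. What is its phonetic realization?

[nuːɡpeːjoːrlu]

/n/ — word-initial; rule 1 does not apply here → [n].
/u/ (between /n/ and /ɡ/) occurs before a voiced consonant → [uː] by rule 2.
/ɡ/ (between /u/ and /p/): no rule targets it → [ɡ].
/p/ stays [p].
/e/ (between /p/ and /j/) occurs before a voiced consonant → [eː] by rule 2.
/j/ — not in any rule's target class → [j].
/o/ (between /j/ and /r/): before a voiced consonant, so rule 2 applies → [oː].
/r/ (between /o/ and /l/): no rule targets it → [r].
/l/ (between /r/ and /u/): no rule targets it → [l].
/u/ — word-final; rule 2 does not apply here → [u].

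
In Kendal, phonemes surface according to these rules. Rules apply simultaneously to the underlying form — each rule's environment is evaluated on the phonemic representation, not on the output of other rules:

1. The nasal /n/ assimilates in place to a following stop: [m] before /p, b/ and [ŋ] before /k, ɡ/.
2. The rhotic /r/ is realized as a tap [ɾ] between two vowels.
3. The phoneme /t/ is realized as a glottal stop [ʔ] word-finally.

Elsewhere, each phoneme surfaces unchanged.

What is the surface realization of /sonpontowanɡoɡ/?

[sompontowaŋɡoɡ]

/s/ — not in any rule's target class → [s].
/o/ (between /s/ and /n/): no rule targets it → [o].
/n/ (between /o/ and /p/) occurs before a labial or velar stop → [m] by rule 1.
/p/ (between /n/ and /o/): no rule targets it → [p].
/o/ — not in any rule's target class → [o].
/n/ (between /o/ and /t/): rule 1 targets it, but not before a labial or velar stop → unchanged [n].
/t/ — between /n/ and /o/; rule 3 does not apply here → [t].
/o/ — not in any rule's target class → [o].
/w/ (between /o/ and /a/) is unaffected → [w].
/a/ (between /w/ and /n/) is unaffected → [a].
Rule 1 applies to /n/ (between /a/ and /ɡ/: before a labial or velar stop) → [ŋ].
/ɡ/ — not in any rule's target class → [ɡ].
/o/ (between /ɡ/ and /ɡ/) is unaffected → [o].
/ɡ/ (word-final): no rule targets it → [ɡ].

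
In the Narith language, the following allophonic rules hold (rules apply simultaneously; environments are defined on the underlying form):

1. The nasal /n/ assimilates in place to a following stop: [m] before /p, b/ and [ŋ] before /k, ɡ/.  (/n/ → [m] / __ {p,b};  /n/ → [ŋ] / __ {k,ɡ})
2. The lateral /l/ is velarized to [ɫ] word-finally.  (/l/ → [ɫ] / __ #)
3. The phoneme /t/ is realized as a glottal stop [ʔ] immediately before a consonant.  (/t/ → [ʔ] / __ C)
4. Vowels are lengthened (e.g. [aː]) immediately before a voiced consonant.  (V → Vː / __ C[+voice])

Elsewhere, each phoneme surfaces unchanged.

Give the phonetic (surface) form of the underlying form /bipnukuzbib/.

/b/ stays [b].
/i/ — between /b/ and /p/; rule 4 does not apply here → [i].
/p/ (between /i/ and /n/) is unaffected → [p].
/n/ (between /p/ and /u/) fails the environment for rule 1, so it stays [n].
/u/ (between /n/ and /k/) is in the target of rule 4 but the environment (before a voiced consonant) is not met → [u].
/k/ (between /u/ and /u/) is unaffected → [k].
/u/ — between /k/ and /z/, before a voiced consonant — surfaces as [uː] (rule 4).
/z/ — not in any rule's target class → [z].
/b/ (between /z/ and /i/) is unaffected → [b].
/i/ (between /b/ and /b/): before a voiced consonant, so rule 4 applies → [iː].
/b/ stays [b].

[bipnukuːzbiːb]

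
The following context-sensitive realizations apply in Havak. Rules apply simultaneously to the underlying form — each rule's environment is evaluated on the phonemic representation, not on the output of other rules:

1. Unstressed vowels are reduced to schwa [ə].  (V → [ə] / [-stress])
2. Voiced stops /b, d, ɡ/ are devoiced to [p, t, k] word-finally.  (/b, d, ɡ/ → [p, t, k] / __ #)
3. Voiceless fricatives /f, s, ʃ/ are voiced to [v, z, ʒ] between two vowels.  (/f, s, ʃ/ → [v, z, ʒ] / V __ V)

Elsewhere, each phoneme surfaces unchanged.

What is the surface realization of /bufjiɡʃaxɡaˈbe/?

/b/ (word-initial) fails the environment for rule 2, so it stays [b].
Rule 1 applies to /u/ (between /b/ and /f/: in an unstressed syllable) → [ə].
/f/ (between /u/ and /j/) fails the environment for rule 3, so it stays [f].
/j/ stays [j].
/i/ (between /j/ and /ɡ/) occurs in an unstressed syllable → [ə] by rule 1.
/ɡ/ (between /i/ and /ʃ/) fails the environment for rule 2, so it stays [ɡ].
/ʃ/ (between /ɡ/ and /a/) fails the environment for rule 3, so it stays [ʃ].
/a/ (between /ʃ/ and /x/): in an unstressed syllable, so rule 1 applies → [ə].
/x/ (between /a/ and /ɡ/) is unaffected → [x].
/ɡ/ — between /x/ and /a/; rule 2 does not apply here → [ɡ].
/a/ meets the environment for rule 1 (in an unstressed syllable) → [ə].
/b/ (between /a/ and /e/) fails the environment for rule 2, so it stays [b].
/e/ — word-final; rule 1 does not apply here → [e].

[bəfjəɡʃəxɡəˈbe]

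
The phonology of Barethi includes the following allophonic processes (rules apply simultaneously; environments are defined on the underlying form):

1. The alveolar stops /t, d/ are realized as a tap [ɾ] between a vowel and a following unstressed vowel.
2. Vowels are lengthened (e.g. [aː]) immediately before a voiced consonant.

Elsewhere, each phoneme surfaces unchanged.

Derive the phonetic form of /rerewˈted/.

/r/ (word-initial) is unaffected → [r].
/e/ (between /r/ and /r/) occurs before a voiced consonant → [eː] by rule 2.
/r/ — not in any rule's target class → [r].
/e/ — between /r/ and /w/, before a voiced consonant — surfaces as [eː] (rule 2).
/w/ — not in any rule's target class → [w].
/t/ (between /w/ and /e/) fails the environment for rule 1, so it stays [t].
/e/ (between /t/ and /d/) occurs before a voiced consonant → [eː] by rule 2.
/d/ (word-final) fails the environment for rule 1, so it stays [d].

[reːreːwˈteːd]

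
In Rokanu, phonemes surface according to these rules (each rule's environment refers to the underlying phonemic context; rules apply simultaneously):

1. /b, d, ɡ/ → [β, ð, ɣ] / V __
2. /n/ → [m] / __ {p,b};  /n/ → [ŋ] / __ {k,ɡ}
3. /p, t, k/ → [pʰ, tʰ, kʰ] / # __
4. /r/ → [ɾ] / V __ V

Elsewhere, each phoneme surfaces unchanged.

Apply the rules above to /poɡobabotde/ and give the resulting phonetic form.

/p/ — word-initial, word-initially — surfaces as [pʰ] (rule 3).
/o/ (between /p/ and /ɡ/) is unaffected → [o].
/ɡ/ (between /o/ and /o/) occurs immediately after a vowel → [ɣ] by rule 1.
/o/ stays [o].
/b/ — between /o/ and /a/, immediately after a vowel — surfaces as [β] (rule 1).
/a/ stays [a].
/b/ (between /a/ and /o/) occurs immediately after a vowel → [β] by rule 1.
/o/ (between /b/ and /t/) is unaffected → [o].
/t/ (between /o/ and /d/): rule 3 targets it, but not word-initially → unchanged [t].
/d/ (between /t/ and /e/) is in the target of rule 1 but the environment (immediately after a vowel) is not met → [d].
/e/ (word-final): no rule targets it → [e].

[pʰoɣoβaβotde]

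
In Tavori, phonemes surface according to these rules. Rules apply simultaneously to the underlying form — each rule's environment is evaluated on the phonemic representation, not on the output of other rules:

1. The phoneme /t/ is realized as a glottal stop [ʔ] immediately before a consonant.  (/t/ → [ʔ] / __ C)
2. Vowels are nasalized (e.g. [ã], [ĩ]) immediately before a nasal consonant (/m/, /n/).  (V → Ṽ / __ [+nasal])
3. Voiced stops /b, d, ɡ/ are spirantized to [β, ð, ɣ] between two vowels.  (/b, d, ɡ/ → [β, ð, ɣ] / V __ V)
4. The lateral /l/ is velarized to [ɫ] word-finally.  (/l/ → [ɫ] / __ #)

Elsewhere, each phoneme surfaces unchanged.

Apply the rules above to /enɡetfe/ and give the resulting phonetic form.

/e/ meets the environment for rule 2 (before a nasal consonant) → [ẽ].
/ɡ/ (between /n/ and /e/): rule 3 targets it, but not between two vowels → unchanged [ɡ].
/e/ — between /ɡ/ and /t/; rule 2 does not apply here → [e].
/t/ meets the environment for rule 1 (immediately before a consonant) → [ʔ].
/e/ (word-final): rule 2 targets it, but not before a nasal consonant → unchanged [e].

[ẽnɡeʔfe]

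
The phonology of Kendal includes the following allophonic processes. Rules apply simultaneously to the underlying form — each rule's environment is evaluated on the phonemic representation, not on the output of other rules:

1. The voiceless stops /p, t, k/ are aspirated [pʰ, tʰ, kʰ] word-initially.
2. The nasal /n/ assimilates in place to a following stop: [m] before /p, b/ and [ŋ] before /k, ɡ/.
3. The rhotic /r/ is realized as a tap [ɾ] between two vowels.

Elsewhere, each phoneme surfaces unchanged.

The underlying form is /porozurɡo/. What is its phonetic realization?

[pʰoɾozurɡo]

/p/ meets the environment for rule 1 (word-initially) → [pʰ].
/o/ — not in any rule's target class → [o].
/r/ (between /o/ and /o/): between two vowels, so rule 3 applies → [ɾ].
/o/ (between /r/ and /z/) is unaffected → [o].
/z/ — not in any rule's target class → [z].
/u/ stays [u].
/r/ (between /u/ and /ɡ/): rule 3 targets it, but not between two vowels → unchanged [r].
/ɡ/ stays [ɡ].
/o/ — not in any rule's target class → [o].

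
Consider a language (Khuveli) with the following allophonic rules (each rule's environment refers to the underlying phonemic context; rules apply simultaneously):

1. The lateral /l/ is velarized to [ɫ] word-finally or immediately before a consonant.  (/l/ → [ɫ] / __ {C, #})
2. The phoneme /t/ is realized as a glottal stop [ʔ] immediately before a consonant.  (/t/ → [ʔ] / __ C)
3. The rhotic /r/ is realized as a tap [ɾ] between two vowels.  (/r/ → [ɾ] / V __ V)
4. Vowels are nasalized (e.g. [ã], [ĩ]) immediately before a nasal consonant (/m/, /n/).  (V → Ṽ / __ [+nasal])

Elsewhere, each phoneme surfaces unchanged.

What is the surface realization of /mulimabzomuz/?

/m/ (word-initial): no rule targets it → [m].
/u/ (between /m/ and /l/) fails the environment for rule 4, so it stays [u].
/l/ (between /u/ and /i/) is in the target of rule 1 but the environment (word-finally or immediately before a consonant) is not met → [l].
/i/ (between /l/ and /m/) occurs before a nasal consonant → [ĩ] by rule 4.
/m/ (between /i/ and /a/): no rule targets it → [m].
/a/ (between /m/ and /b/) fails the environment for rule 4, so it stays [a].
/b/ stays [b].
/z/ (between /b/ and /o/): no rule targets it → [z].
/o/ — between /z/ and /m/, before a nasal consonant — surfaces as [õ] (rule 4).
/m/ — not in any rule's target class → [m].
/u/ — between /m/ and /z/; rule 4 does not apply here → [u].
/z/ (word-final) is unaffected → [z].

[mulĩmabzõmuz]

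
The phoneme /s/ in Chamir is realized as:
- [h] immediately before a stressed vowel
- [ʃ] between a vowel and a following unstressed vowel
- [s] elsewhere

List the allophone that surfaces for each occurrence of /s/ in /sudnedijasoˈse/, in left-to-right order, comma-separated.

Occurrence 1 (position 1): no conditioning environment matches → elsewhere allophone [s].
Occurrence 2 (position 10): between a vowel and a following unstressed vowel → [ʃ].
Occurrence 3 (position 12): immediately before a stressed vowel → [h].

[s], [ʃ], [h]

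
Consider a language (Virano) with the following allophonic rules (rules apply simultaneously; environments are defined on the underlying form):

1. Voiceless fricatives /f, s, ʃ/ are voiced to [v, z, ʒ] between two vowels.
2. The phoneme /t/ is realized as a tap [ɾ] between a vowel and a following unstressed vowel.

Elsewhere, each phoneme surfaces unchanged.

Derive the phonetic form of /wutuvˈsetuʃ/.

/t/ (between /u/ and /u/): between a vowel and a following unstressed vowel, so rule 2 applies → [ɾ].
/s/ (between /v/ and /e/) is in the target of rule 1 but the environment (between two vowels) is not met → [s].
/t/ (between /e/ and /u/): between a vowel and a following unstressed vowel, so rule 2 applies → [ɾ].
/ʃ/ (word-final): rule 1 targets it, but not between two vowels → unchanged [ʃ].

[wuɾuvˈseɾuʃ]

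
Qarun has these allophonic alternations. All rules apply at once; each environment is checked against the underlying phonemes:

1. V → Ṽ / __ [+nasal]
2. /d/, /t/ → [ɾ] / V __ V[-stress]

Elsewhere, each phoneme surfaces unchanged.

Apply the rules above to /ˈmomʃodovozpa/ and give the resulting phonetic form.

/o/ — between /m/ and /m/, before a nasal consonant — surfaces as [õ] (rule 1).
/o/ (between /ʃ/ and /d/) is in the target of rule 1 but the environment (before a nasal consonant) is not met → [o].
/d/ meets the environment for rule 2 (between a vowel and a following unstressed vowel) → [ɾ].
/o/ (between /d/ and /v/): rule 1 targets it, but not before a nasal consonant → unchanged [o].
/o/ (between /v/ and /z/) fails the environment for rule 1, so it stays [o].
/a/ (word-final): rule 1 targets it, but not before a nasal consonant → unchanged [a].

[ˈmõmʃoɾovozpa]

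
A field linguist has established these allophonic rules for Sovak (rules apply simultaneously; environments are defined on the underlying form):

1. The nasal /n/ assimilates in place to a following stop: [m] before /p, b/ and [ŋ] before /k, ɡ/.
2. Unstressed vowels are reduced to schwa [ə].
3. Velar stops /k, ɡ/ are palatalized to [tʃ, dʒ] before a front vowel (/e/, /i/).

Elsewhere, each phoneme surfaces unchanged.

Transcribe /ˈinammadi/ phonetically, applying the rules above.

[ˈinəmmədə]

/i/ — word-initial; rule 2 does not apply here → [i].
/n/ — between /i/ and /a/; rule 1 does not apply here → [n].
/a/ meets the environment for rule 2 (in an unstressed syllable) → [ə].
/m/ (between /a/ and /m/) is unaffected → [m].
/m/ — not in any rule's target class → [m].
/a/ (between /m/ and /d/): in an unstressed syllable, so rule 2 applies → [ə].
/d/ stays [d].
/i/ meets the environment for rule 2 (in an unstressed syllable) → [ə].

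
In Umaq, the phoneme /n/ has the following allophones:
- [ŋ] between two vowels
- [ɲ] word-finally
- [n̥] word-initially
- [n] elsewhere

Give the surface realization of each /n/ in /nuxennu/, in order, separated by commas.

Occurrence 1 (position 1): word-initially → [n̥].
Occurrence 2 (position 5): no conditioning environment matches → elsewhere allophone [n].
Occurrence 3 (position 6): no conditioning environment matches → elsewhere allophone [n].

[n̥], [n], [n]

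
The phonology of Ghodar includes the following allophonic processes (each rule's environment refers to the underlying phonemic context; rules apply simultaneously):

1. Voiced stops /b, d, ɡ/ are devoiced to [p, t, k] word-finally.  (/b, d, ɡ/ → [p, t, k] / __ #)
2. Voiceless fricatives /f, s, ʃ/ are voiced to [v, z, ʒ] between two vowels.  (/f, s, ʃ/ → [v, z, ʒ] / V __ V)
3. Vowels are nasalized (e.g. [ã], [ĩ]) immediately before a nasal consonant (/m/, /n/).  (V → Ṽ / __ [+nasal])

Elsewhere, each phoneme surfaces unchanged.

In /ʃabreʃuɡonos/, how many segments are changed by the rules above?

Segments that undergo a rule: /ʃ/ → [ʒ] (rule 2); /o/ → [õ] (rule 3).
All other segments surface unchanged.

2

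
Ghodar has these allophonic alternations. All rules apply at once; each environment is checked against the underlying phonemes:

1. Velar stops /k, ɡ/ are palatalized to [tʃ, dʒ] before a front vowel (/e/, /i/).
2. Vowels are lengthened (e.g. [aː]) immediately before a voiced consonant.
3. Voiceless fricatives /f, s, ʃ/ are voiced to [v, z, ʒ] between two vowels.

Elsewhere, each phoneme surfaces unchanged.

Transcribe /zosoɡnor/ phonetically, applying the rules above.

/z/ (word-initial) is unaffected → [z].
/o/ (between /z/ and /s/) fails the environment for rule 2, so it stays [o].
/s/ (between /o/ and /o/) occurs between two vowels → [z] by rule 3.
/o/ (between /s/ and /ɡ/) occurs before a voiced consonant → [oː] by rule 2.
/ɡ/ (between /o/ and /n/) is in the target of rule 1 but the environment (before a front vowel) is not met → [ɡ].
/n/ (between /ɡ/ and /o/): no rule targets it → [n].
/o/ meets the environment for rule 2 (before a voiced consonant) → [oː].
/r/ (word-final) is unaffected → [r].

[zozoːɡnoːr]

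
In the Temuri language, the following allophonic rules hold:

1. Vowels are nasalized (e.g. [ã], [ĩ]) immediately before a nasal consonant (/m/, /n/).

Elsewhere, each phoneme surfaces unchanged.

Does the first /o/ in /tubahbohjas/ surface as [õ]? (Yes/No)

/o/ (between /b/ and /h/) fails the environment for rule 1, so it stays [o].
The actual realization is [o], not [õ].

No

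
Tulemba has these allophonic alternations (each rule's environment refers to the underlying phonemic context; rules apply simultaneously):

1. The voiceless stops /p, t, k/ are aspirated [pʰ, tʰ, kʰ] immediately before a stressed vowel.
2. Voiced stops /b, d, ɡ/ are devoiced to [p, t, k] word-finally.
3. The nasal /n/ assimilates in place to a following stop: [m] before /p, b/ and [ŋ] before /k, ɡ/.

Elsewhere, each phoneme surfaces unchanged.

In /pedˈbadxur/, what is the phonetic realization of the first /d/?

/d/ (between /e/ and /b/) fails the environment for rule 2, so it stays [d].

[d]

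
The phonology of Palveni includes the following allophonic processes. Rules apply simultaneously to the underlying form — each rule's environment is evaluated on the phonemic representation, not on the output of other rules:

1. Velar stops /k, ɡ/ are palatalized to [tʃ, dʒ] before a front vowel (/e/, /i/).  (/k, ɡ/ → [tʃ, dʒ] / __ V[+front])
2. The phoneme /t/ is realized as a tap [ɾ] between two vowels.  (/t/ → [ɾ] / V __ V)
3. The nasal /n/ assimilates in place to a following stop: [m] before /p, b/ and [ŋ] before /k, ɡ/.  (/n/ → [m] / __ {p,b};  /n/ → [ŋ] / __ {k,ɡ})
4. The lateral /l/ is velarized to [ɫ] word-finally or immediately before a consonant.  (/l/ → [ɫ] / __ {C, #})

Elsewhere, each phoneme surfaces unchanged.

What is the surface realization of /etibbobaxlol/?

[eɾibbobaxloɫ]

/t/ (between /e/ and /i/) occurs between two vowels → [ɾ] by rule 2.
/l/ (between /x/ and /o/) is in the target of rule 4 but the environment (word-finally or immediately before a consonant) is not met → [l].
Rule 4 applies to /l/ (word-final: word-finally or immediately before a consonant) → [ɫ].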